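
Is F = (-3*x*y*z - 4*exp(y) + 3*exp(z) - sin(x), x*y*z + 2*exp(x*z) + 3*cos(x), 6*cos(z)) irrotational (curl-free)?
No, ∇×F = (x*(-y - 2*exp(x*z)), -3*x*y + 3*exp(z), 3*x*z + y*z + 2*z*exp(x*z) + 4*exp(y) - 3*sin(x))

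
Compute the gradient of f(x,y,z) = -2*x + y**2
(-2, 2*y, 0)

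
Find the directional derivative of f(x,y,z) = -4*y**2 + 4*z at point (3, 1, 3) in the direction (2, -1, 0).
8*sqrt(5)/5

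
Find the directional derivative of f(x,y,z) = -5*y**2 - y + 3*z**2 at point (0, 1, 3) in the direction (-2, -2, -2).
-7*sqrt(3)/3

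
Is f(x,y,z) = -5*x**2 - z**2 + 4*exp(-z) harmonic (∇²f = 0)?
No, ∇²f = -12 + 4*exp(-z)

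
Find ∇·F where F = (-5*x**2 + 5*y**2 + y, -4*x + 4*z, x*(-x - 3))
-10*x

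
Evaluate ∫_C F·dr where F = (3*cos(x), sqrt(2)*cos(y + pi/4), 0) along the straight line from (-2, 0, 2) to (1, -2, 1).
-1 + cos(2) + 2*sin(2) + 3*sin(1)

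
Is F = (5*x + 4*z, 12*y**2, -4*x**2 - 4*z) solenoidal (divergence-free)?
No, ∇·F = 24*y + 1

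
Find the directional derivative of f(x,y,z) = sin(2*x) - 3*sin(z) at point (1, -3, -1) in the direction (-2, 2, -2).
sqrt(3)*(-2*cos(2)/3 + cos(1))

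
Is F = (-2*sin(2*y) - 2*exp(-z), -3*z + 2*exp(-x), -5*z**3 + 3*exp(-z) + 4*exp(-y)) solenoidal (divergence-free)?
No, ∇·F = -15*z**2 - 3*exp(-z)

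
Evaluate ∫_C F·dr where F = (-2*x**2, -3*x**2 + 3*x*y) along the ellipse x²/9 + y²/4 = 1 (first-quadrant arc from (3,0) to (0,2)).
-6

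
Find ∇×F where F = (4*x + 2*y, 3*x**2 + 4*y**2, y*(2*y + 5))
(4*y + 5, 0, 6*x - 2)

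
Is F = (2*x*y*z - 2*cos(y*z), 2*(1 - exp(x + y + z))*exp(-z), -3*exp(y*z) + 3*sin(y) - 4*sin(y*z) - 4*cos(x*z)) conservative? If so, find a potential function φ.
No, ∇×F = (-3*z*exp(y*z) - 4*z*cos(y*z) + 3*cos(y) + 2*exp(-z), 2*x*y + 2*y*sin(y*z) - 4*z*sin(x*z), -2*x*z - 2*z*sin(y*z) - 2*exp(x + y)) ≠ 0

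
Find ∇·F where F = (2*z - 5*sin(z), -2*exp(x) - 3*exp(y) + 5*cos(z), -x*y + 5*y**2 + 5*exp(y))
-3*exp(y)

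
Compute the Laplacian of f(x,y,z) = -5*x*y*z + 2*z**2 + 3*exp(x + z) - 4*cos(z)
6*exp(x + z) + 4*cos(z) + 4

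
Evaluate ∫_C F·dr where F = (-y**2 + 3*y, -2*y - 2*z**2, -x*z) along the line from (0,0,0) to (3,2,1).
-4/3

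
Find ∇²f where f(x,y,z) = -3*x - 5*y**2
-10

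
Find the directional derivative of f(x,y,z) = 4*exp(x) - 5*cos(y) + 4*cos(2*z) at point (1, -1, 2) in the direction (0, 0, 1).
-8*sin(4)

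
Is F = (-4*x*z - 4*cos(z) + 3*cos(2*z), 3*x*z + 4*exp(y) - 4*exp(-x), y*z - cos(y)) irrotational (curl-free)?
No, ∇×F = (-3*x + z + sin(y), -4*x + 4*sin(z) - 6*sin(2*z), 3*z + 4*exp(-x))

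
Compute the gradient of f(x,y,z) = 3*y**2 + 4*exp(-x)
(-4*exp(-x), 6*y, 0)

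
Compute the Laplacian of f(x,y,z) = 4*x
0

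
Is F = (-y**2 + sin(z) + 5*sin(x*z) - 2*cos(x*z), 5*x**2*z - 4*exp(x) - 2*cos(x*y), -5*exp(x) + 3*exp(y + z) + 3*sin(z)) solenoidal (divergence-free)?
No, ∇·F = 2*x*sin(x*y) + 2*z*sin(x*z) + 5*z*cos(x*z) + 3*exp(y + z) + 3*cos(z)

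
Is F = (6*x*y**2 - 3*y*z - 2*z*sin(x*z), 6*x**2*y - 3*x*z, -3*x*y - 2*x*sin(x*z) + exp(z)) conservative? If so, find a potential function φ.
Yes, F is conservative. φ = 3*x**2*y**2 - 3*x*y*z + exp(z) + 2*cos(x*z)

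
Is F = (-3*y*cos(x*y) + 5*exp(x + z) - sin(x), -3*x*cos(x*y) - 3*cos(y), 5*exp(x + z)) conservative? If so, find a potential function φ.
Yes, F is conservative. φ = 5*exp(x + z) - 3*sin(y) - 3*sin(x*y) + cos(x)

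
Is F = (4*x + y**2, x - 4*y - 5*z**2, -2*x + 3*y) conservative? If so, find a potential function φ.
No, ∇×F = (10*z + 3, 2, 1 - 2*y) ≠ 0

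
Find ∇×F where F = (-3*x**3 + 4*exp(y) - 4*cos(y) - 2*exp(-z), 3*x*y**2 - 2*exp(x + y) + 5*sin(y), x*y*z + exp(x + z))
(x*z, -y*z - exp(x + z) + 2*exp(-z), 3*y**2 - 4*exp(y) - 2*exp(x + y) - 4*sin(y))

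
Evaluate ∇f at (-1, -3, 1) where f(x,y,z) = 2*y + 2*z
(0, 2, 2)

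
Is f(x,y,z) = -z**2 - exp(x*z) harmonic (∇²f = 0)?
No, ∇²f = -x**2*exp(x*z) - z**2*exp(x*z) - 2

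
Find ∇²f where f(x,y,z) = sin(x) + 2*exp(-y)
-sin(x) + 2*exp(-y)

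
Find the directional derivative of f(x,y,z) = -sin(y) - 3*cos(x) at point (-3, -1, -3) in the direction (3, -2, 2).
sqrt(17)*(-9*sin(3) + 2*cos(1))/17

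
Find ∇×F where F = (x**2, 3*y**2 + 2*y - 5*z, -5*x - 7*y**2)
(5 - 14*y, 5, 0)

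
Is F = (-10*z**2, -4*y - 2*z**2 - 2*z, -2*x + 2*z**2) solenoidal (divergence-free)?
No, ∇·F = 4*z - 4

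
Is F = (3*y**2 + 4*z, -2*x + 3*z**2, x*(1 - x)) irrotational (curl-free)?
No, ∇×F = (-6*z, 2*x + 3, -6*y - 2)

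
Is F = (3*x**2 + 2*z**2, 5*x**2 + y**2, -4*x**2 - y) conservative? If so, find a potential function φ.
No, ∇×F = (-1, 8*x + 4*z, 10*x) ≠ 0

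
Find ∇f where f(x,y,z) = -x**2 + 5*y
(-2*x, 5, 0)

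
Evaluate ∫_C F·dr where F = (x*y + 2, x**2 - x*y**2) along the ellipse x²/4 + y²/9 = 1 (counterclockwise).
-27*pi/2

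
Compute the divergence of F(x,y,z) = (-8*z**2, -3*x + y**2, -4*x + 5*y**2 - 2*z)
2*y - 2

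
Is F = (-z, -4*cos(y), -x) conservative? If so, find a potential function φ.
Yes, F is conservative. φ = -x*z - 4*sin(y)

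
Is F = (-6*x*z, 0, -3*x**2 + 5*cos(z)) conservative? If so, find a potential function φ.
Yes, F is conservative. φ = -3*x**2*z + 5*sin(z)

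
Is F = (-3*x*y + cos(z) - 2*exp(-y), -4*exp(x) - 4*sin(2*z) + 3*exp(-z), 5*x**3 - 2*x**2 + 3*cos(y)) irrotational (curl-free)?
No, ∇×F = (-3*sin(y) + 8*cos(2*z) + 3*exp(-z), -15*x**2 + 4*x - sin(z), 3*x - 4*exp(x) - 2*exp(-y))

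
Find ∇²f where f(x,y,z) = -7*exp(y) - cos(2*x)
-7*exp(y) + 4*cos(2*x)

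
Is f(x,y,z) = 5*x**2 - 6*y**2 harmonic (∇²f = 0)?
No, ∇²f = -2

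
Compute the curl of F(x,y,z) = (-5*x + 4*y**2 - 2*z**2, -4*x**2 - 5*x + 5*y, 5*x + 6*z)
(0, -4*z - 5, -8*x - 8*y - 5)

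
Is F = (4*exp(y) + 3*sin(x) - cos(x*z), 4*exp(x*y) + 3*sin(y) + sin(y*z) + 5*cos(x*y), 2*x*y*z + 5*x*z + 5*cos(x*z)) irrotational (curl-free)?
No, ∇×F = (2*x*z - y*cos(y*z), x*sin(x*z) - 2*y*z + 5*z*sin(x*z) - 5*z, 4*y*exp(x*y) - 5*y*sin(x*y) - 4*exp(y))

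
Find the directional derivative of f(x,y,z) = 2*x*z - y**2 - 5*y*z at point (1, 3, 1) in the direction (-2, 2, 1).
-13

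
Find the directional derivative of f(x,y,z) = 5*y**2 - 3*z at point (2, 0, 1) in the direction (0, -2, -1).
3*sqrt(5)/5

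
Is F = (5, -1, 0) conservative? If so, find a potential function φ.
Yes, F is conservative. φ = 5*x - y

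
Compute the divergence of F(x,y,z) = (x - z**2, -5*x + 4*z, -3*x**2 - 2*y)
1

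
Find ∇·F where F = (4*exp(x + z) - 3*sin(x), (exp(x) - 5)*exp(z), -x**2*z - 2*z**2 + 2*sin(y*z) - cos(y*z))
-x**2 + y*sin(y*z) + 2*y*cos(y*z) - 4*z + 4*exp(x + z) - 3*cos(x)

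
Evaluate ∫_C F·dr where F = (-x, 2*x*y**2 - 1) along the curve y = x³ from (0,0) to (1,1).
-9/10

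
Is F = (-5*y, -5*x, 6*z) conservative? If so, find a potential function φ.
Yes, F is conservative. φ = -5*x*y + 3*z**2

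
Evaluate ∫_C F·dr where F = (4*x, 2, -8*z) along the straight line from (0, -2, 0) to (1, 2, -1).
6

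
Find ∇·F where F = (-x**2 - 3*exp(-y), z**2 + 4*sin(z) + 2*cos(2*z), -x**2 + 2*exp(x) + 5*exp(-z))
-2*x - 5*exp(-z)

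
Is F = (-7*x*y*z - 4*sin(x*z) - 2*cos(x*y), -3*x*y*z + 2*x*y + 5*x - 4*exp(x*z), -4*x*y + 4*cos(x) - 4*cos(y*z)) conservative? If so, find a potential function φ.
No, ∇×F = (3*x*y + 4*x*exp(x*z) - 4*x + 4*z*sin(y*z), -7*x*y - 4*x*cos(x*z) + 4*y + 4*sin(x), 7*x*z - 2*x*sin(x*y) - 3*y*z + 2*y - 4*z*exp(x*z) + 5) ≠ 0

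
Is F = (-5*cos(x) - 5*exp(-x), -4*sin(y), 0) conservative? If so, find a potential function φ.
Yes, F is conservative. φ = -5*sin(x) + 4*cos(y) + 5*exp(-x)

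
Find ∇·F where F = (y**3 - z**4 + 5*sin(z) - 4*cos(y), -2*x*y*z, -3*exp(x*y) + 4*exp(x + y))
-2*x*z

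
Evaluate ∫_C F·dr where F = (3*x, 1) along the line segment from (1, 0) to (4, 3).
51/2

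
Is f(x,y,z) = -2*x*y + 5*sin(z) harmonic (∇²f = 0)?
No, ∇²f = -5*sin(z)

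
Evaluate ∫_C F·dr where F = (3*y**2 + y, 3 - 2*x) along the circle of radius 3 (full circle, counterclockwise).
-27*pi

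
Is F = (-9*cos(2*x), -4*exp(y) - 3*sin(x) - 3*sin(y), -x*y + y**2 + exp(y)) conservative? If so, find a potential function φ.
No, ∇×F = (-x + 2*y + exp(y), y, -3*cos(x)) ≠ 0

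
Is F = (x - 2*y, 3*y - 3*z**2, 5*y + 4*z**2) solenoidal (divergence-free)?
No, ∇·F = 8*z + 4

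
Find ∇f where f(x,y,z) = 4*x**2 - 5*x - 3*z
(8*x - 5, 0, -3)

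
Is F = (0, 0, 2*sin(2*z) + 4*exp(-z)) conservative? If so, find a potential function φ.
Yes, F is conservative. φ = -cos(2*z) - 4*exp(-z)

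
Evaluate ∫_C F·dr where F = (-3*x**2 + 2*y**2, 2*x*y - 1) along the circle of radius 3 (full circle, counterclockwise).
0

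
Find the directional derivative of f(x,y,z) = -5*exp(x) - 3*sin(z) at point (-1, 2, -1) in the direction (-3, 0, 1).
3*sqrt(10)*(-E*cos(1) + 5)*exp(-1)/10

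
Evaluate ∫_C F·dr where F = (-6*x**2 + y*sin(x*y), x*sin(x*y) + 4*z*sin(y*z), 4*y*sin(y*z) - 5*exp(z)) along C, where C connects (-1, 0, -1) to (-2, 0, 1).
14 - 10*sinh(1)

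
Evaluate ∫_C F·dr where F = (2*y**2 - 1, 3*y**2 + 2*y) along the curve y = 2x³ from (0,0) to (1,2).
85/7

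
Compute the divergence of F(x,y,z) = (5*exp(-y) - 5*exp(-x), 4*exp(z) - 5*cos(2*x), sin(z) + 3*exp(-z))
cos(z) - 3*exp(-z) + 5*exp(-x)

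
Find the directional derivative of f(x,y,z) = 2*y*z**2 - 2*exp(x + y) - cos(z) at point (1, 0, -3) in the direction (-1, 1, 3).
3*sqrt(11)*(6 - sin(3))/11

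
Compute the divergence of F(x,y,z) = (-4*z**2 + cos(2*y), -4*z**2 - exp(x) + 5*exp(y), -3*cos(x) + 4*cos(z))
5*exp(y) - 4*sin(z)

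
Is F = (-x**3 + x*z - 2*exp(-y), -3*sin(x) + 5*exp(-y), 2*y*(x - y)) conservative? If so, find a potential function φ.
No, ∇×F = (2*x - 4*y, x - 2*y, -3*cos(x) - 2*exp(-y)) ≠ 0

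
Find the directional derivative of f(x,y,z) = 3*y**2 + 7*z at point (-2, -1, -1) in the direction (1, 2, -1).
-19*sqrt(6)/6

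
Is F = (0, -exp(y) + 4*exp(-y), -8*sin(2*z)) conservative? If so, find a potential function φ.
Yes, F is conservative. φ = -exp(y) + 4*cos(2*z) - 4*exp(-y)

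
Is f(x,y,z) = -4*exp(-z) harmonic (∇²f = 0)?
No, ∇²f = -4*exp(-z)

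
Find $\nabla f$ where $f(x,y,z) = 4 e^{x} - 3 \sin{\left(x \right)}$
(4*exp(x) - 3*cos(x), 0, 0)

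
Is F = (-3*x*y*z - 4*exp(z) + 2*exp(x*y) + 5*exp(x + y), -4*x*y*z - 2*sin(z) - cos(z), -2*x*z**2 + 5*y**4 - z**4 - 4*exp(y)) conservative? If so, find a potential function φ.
No, ∇×F = (4*x*y + 20*y**3 - 4*exp(y) - sin(z) + 2*cos(z), -3*x*y + 2*z**2 - 4*exp(z), 3*x*z - 2*x*exp(x*y) - 4*y*z - 5*exp(x + y)) ≠ 0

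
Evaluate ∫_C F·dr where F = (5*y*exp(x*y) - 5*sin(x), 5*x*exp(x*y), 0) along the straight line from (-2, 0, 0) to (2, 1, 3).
-5 + 5*exp(2)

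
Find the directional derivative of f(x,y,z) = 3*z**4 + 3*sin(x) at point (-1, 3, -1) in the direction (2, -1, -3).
3*sqrt(14)*(cos(1) + 6)/7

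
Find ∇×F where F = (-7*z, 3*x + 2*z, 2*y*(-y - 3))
(-4*y - 8, -7, 3)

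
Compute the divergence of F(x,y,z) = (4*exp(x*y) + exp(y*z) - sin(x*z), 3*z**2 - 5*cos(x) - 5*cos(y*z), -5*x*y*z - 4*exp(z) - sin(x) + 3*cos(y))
-5*x*y + 4*y*exp(x*y) + 5*z*sin(y*z) - z*cos(x*z) - 4*exp(z)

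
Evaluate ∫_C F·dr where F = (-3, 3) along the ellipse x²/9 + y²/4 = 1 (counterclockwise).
0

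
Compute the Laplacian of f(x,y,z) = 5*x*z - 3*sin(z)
3*sin(z)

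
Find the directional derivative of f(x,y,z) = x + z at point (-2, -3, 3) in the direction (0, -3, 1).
sqrt(10)/10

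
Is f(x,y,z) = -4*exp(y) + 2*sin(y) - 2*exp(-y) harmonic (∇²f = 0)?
No, ∇²f = -4*exp(y) - 2*sin(y) - 2*exp(-y)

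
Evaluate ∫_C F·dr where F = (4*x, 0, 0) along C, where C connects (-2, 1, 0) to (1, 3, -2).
-6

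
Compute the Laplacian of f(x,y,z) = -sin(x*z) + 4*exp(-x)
((x**2 + z**2)*exp(x)*sin(x*z) + 4)*exp(-x)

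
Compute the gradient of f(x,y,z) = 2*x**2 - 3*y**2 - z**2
(4*x, -6*y, -2*z)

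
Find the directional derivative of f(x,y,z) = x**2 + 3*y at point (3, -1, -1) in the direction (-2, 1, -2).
-3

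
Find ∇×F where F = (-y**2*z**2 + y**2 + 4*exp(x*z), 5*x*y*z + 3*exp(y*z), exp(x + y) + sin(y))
(-5*x*y - 3*y*exp(y*z) + exp(x + y) + cos(y), 4*x*exp(x*z) - 2*y**2*z - exp(x + y), y*(2*z**2 + 5*z - 2))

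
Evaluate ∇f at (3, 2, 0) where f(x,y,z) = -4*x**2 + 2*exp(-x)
(-24 - 2*exp(-3), 0, 0)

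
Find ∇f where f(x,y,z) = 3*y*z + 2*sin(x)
(2*cos(x), 3*z, 3*y)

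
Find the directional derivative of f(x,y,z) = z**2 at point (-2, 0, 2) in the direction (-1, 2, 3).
6*sqrt(14)/7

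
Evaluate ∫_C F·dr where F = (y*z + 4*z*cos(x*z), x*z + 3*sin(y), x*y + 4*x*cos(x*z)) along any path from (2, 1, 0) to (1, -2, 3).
-6 + 4*sin(3) - 3*cos(2) + 3*cos(1)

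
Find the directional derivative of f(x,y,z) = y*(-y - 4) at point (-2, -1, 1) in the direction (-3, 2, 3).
-2*sqrt(22)/11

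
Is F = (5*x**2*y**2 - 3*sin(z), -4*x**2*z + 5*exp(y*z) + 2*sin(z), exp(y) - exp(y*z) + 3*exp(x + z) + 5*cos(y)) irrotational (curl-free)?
No, ∇×F = (4*x**2 - 5*y*exp(y*z) - z*exp(y*z) + exp(y) - 5*sin(y) - 2*cos(z), -3*exp(x + z) - 3*cos(z), 2*x*(-5*x*y - 4*z))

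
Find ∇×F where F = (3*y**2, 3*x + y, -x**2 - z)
(0, 2*x, 3 - 6*y)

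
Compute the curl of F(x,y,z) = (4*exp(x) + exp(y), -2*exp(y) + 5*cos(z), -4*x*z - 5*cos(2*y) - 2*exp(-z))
(10*sin(2*y) + 5*sin(z), 4*z, -exp(y))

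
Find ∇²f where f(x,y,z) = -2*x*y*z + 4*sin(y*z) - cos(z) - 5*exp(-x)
-4*y**2*sin(y*z) - 4*z**2*sin(y*z) + cos(z) - 5*exp(-x)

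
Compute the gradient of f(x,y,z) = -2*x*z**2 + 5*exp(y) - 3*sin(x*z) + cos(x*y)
(-y*sin(x*y) - 2*z**2 - 3*z*cos(x*z), -x*sin(x*y) + 5*exp(y), -x*(4*z + 3*cos(x*z)))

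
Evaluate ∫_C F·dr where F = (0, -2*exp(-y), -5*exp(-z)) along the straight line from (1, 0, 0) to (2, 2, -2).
-7 + 2*exp(-2) + 5*exp(2)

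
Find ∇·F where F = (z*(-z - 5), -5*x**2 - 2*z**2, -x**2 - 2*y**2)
0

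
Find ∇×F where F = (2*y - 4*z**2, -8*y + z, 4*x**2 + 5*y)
(4, -8*x - 8*z, -2)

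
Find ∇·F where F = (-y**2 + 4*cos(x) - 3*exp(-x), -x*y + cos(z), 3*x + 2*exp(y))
-x - 4*sin(x) + 3*exp(-x)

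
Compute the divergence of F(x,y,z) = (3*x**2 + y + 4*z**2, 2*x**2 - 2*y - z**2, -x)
6*x - 2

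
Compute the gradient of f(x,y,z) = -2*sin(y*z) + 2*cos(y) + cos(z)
(0, -2*z*cos(y*z) - 2*sin(y), -2*y*cos(y*z) - sin(z))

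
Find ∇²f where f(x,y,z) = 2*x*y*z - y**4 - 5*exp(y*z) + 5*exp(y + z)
-5*y**2*exp(y*z) - 12*y**2 - 5*z**2*exp(y*z) + 10*exp(y + z)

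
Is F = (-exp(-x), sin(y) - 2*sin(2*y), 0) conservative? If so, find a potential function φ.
Yes, F is conservative. φ = -cos(y) + cos(2*y) + exp(-x)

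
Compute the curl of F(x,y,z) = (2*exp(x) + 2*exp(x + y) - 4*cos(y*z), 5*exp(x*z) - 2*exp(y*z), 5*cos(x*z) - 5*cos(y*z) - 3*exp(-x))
(-5*x*exp(x*z) + 2*y*exp(y*z) + 5*z*sin(y*z), 4*y*sin(y*z) + 5*z*sin(x*z) - 3*exp(-x), 5*z*exp(x*z) - 4*z*sin(y*z) - 2*exp(x + y))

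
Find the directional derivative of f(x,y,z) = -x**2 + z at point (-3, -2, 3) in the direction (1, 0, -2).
4*sqrt(5)/5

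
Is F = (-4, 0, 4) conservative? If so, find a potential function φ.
Yes, F is conservative. φ = -4*x + 4*z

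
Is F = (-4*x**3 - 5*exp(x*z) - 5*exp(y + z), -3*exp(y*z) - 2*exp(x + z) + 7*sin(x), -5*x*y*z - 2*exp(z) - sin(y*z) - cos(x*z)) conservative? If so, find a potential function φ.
No, ∇×F = (-5*x*z + 3*y*exp(y*z) - z*cos(y*z) + 2*exp(x + z), -5*x*exp(x*z) + 5*y*z - z*sin(x*z) - 5*exp(y + z), -2*exp(x + z) + 5*exp(y + z) + 7*cos(x)) ≠ 0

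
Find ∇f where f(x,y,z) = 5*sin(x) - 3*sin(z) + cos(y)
(5*cos(x), -sin(y), -3*cos(z))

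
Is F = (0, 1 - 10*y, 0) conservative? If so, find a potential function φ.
Yes, F is conservative. φ = y*(1 - 5*y)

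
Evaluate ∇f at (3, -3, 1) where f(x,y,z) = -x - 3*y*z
(-1, -3, 9)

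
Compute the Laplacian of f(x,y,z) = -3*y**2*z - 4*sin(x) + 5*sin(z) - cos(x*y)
x**2*cos(x*y) + y**2*cos(x*y) - 6*z + 4*sin(x) - 5*sin(z)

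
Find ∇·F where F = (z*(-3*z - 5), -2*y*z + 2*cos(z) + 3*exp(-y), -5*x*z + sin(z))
-5*x - 2*z + cos(z) - 3*exp(-y)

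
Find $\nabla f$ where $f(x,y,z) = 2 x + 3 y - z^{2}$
(2, 3, -2*z)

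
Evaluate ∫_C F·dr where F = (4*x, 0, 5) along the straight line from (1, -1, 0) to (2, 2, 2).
16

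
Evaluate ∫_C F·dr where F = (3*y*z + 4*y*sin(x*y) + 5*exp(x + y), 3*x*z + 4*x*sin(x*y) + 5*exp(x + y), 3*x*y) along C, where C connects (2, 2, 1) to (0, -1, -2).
-5*exp(4) - 16 + 4*cos(4) + 5*exp(-1)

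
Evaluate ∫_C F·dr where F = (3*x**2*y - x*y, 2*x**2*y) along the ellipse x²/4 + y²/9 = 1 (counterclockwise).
-18*pi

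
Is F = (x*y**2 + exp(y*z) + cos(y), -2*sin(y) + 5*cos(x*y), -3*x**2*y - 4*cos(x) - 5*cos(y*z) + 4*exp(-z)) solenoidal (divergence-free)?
No, ∇·F = -5*x*sin(x*y) + y**2 + 5*y*sin(y*z) - 2*cos(y) - 4*exp(-z)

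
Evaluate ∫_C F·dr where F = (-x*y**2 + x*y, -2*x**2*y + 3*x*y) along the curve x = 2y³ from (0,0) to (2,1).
29/70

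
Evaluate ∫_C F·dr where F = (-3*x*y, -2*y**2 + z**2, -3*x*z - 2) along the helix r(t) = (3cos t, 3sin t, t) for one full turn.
8*pi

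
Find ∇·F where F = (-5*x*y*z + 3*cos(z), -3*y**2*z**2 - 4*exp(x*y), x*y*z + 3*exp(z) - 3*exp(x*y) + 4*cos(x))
x*y - 4*x*exp(x*y) - 6*y*z**2 - 5*y*z + 3*exp(z)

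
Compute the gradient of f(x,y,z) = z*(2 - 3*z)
(0, 0, 2 - 6*z)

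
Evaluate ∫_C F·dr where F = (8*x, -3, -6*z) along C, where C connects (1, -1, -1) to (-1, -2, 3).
-21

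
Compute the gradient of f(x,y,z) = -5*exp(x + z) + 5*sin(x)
(-5*exp(x + z) + 5*cos(x), 0, -5*exp(x + z))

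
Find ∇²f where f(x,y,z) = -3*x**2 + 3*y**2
0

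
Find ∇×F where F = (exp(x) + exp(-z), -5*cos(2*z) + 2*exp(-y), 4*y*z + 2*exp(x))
(4*z - 10*sin(2*z), -2*exp(x) - exp(-z), 0)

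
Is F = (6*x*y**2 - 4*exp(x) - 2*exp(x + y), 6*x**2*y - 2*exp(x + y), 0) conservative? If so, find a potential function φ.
Yes, F is conservative. φ = 3*x**2*y**2 - 4*exp(x) - 2*exp(x + y)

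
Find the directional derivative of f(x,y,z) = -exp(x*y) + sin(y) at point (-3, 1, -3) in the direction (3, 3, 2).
3*sqrt(22)*(2 + exp(3)*cos(1))*exp(-3)/22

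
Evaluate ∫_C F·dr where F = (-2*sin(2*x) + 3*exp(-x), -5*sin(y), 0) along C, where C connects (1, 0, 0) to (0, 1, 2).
-7 - cos(2) + 3*exp(-1) + 5*cos(1)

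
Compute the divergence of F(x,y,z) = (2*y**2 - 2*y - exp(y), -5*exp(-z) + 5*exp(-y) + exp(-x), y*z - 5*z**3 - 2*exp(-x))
y - 15*z**2 - 5*exp(-y)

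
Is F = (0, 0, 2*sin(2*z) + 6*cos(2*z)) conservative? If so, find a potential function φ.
Yes, F is conservative. φ = 3*sin(2*z) - cos(2*z)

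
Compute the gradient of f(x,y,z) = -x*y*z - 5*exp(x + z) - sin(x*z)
(-y*z - z*cos(x*z) - 5*exp(x + z), -x*z, -x*y - x*cos(x*z) - 5*exp(x + z))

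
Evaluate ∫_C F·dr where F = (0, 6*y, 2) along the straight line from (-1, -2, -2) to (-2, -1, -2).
-9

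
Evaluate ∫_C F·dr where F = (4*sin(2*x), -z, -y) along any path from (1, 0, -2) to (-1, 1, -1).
1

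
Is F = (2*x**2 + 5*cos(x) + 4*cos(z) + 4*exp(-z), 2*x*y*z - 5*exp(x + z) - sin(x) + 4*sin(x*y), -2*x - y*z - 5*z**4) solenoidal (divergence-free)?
No, ∇·F = 2*x*z + 4*x*cos(x*y) + 4*x - y - 20*z**3 - 5*sin(x)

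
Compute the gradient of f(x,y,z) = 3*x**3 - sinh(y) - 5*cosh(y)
(9*x**2, -5*sinh(y) - cosh(y), 0)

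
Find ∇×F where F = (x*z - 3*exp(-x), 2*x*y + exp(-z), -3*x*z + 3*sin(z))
(exp(-z), x + 3*z, 2*y)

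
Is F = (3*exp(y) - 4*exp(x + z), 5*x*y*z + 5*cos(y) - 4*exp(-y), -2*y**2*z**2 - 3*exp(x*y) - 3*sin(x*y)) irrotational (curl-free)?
No, ∇×F = (-5*x*y - 3*x*exp(x*y) - 3*x*cos(x*y) - 4*y*z**2, 3*y*exp(x*y) + 3*y*cos(x*y) - 4*exp(x + z), 5*y*z - 3*exp(y))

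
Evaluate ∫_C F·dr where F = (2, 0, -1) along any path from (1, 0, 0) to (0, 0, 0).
-2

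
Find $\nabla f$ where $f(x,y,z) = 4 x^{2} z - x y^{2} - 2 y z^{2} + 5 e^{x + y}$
(8*x*z - y**2 + 5*exp(x + y), -2*x*y - 2*z**2 + 5*exp(x + y), 4*x**2 - 4*y*z)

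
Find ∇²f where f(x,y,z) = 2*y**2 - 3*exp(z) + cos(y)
-3*exp(z) - cos(y) + 4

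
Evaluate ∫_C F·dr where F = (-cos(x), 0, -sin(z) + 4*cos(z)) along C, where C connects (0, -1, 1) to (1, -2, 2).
-5*sin(1) - cos(1) + cos(2) + 4*sin(2)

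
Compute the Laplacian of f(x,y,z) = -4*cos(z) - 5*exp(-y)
4*cos(z) - 5*exp(-y)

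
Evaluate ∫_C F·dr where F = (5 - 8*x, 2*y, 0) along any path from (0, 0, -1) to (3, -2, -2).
-17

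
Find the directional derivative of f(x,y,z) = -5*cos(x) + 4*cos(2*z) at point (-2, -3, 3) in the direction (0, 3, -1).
4*sqrt(10)*sin(6)/5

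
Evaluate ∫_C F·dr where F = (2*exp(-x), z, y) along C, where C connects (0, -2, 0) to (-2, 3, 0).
2 - 2*exp(2)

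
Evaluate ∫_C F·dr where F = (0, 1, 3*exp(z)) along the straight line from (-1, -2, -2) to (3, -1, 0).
4 - 3*exp(-2)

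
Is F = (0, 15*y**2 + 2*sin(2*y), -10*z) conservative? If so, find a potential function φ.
Yes, F is conservative. φ = 5*y**3 - 5*z**2 - cos(2*y)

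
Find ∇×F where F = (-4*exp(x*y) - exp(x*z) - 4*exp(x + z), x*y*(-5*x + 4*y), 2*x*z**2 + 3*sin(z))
(0, -x*exp(x*z) - 2*z**2 - 4*exp(x + z), -10*x*y + 4*x*exp(x*y) + 4*y**2)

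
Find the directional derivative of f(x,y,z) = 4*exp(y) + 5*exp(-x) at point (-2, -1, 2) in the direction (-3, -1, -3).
sqrt(19)*(-4 + 15*exp(3))*exp(-1)/19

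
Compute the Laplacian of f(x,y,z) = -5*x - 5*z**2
-10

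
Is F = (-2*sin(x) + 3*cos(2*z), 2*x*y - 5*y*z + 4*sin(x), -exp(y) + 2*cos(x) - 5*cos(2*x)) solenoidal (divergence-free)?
No, ∇·F = 2*x - 5*z - 2*cos(x)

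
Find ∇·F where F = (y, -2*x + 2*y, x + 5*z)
7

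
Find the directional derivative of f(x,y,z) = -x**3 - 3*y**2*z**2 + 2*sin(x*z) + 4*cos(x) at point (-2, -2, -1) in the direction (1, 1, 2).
sqrt(6)*(2*sin(2) - 5*cos(2) + 24)/3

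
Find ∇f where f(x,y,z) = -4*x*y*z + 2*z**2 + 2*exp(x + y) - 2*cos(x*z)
(-4*y*z + 2*z*sin(x*z) + 2*exp(x + y), -4*x*z + 2*exp(x + y), -4*x*y + 2*x*sin(x*z) + 4*z)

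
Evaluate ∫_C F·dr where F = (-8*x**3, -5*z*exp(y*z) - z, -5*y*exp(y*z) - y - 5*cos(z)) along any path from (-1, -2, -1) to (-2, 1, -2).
-26 - 5*sin(1) - 5*exp(-2) + 5*sin(2) + 5*exp(2)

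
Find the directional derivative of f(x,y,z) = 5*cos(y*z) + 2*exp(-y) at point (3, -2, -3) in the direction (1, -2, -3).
2*sqrt(14)*(-15*sin(6) + exp(2))/7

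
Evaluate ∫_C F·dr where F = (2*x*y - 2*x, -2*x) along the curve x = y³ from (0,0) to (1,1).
-9/14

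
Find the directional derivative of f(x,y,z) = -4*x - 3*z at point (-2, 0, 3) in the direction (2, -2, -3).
sqrt(17)/17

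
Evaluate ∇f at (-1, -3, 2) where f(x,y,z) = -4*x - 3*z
(-4, 0, -3)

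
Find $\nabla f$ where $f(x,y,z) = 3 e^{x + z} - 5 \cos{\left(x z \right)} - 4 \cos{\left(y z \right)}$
(5*z*sin(x*z) + 3*exp(x + z), 4*z*sin(y*z), 5*x*sin(x*z) + 4*y*sin(y*z) + 3*exp(x + z))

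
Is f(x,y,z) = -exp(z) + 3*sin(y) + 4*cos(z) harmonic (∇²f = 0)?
No, ∇²f = -exp(z) - 3*sin(y) - 4*cos(z)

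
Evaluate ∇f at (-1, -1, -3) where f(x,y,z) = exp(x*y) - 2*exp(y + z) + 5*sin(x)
(-E + 5*cos(1), (-exp(5) - 2)*exp(-4), -2*exp(-4))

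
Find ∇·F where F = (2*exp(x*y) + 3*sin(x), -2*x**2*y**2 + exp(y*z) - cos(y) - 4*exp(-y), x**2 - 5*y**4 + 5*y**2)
-4*x**2*y + 2*y*exp(x*y) + z*exp(y*z) + sin(y) + 3*cos(x) + 4*exp(-y)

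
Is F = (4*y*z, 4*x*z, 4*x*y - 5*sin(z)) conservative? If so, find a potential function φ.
Yes, F is conservative. φ = 4*x*y*z + 5*cos(z)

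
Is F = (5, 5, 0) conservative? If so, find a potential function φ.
Yes, F is conservative. φ = 5*x + 5*y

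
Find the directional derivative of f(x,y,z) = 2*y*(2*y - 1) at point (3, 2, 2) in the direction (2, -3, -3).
-21*sqrt(22)/11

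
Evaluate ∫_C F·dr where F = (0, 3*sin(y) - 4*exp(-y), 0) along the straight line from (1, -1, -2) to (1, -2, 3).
-4*E - 3*cos(2) + 3*cos(1) + 4*exp(2)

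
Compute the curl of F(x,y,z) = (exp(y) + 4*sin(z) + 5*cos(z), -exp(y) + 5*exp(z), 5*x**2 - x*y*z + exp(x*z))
(-x*z - 5*exp(z), -10*x + y*z - z*exp(x*z) - 5*sin(z) + 4*cos(z), -exp(y))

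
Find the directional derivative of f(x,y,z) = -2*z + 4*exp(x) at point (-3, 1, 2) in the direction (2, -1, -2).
8*exp(-3)/3 + 4/3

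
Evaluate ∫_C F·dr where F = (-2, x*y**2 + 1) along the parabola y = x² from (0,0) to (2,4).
256/7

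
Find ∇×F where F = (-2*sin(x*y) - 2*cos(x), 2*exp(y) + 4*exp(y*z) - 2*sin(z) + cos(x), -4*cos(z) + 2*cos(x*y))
(-2*x*sin(x*y) - 4*y*exp(y*z) + 2*cos(z), 2*y*sin(x*y), 2*x*cos(x*y) - sin(x))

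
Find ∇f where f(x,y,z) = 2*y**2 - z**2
(0, 4*y, -2*z)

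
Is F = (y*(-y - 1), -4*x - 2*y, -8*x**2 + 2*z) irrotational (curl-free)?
No, ∇×F = (0, 16*x, 2*y - 3)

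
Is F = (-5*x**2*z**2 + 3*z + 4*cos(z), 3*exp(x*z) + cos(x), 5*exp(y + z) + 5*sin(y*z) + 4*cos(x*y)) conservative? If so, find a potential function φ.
No, ∇×F = (-3*x*exp(x*z) - 4*x*sin(x*y) + 5*z*cos(y*z) + 5*exp(y + z), -10*x**2*z + 4*y*sin(x*y) - 4*sin(z) + 3, 3*z*exp(x*z) - sin(x)) ≠ 0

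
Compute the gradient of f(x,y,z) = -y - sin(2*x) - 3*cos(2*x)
(6*sin(2*x) - 2*cos(2*x), -1, 0)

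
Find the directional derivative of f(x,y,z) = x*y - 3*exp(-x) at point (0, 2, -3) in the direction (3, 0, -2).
15*sqrt(13)/13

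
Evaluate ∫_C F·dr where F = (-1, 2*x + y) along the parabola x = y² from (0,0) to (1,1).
1/6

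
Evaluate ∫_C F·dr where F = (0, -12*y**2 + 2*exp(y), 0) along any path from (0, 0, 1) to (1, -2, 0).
2*exp(-2) + 30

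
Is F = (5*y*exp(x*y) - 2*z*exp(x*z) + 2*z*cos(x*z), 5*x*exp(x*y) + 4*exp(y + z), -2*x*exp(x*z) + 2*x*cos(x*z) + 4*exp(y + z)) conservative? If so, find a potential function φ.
Yes, F is conservative. φ = 5*exp(x*y) - 2*exp(x*z) + 4*exp(y + z) + 2*sin(x*z)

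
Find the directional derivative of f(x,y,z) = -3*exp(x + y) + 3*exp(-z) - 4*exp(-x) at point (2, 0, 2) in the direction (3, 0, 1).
-9*sqrt(10)*sinh(2)/5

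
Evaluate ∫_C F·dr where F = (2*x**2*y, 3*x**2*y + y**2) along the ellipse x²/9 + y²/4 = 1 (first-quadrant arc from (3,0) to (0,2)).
89/3 - 27*pi/4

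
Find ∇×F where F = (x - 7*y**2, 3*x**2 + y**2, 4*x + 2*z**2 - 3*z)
(0, -4, 6*x + 14*y)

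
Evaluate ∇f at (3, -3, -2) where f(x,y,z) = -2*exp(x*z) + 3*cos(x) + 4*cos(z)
(-3*sin(3) + 4*exp(-6), 0, -6*exp(-6) + 4*sin(2))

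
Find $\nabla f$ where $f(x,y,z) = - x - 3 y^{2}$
(-1, -6*y, 0)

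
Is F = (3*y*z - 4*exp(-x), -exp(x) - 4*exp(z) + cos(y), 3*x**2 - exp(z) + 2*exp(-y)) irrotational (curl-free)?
No, ∇×F = (4*exp(z) - 2*exp(-y), -6*x + 3*y, -3*z - exp(x))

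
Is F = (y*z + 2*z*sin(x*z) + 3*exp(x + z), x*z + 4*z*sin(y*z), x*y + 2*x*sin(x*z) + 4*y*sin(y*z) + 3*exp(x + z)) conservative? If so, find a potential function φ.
Yes, F is conservative. φ = x*y*z + 3*exp(x + z) - 2*cos(x*z) - 4*cos(y*z)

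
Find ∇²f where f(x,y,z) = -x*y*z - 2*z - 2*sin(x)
2*sin(x)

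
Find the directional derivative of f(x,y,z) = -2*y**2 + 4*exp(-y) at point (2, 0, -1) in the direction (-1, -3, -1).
12*sqrt(11)/11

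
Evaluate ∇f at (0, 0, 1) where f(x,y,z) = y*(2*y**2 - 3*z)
(0, -3, 0)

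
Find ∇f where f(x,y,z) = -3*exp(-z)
(0, 0, 3*exp(-z))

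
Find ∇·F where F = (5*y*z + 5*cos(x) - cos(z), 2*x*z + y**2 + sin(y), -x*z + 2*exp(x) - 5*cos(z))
-x + 2*y - 5*sin(x) + 5*sin(z) + cos(y)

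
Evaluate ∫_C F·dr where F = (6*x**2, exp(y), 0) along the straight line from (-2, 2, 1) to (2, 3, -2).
-exp(2) + exp(3) + 32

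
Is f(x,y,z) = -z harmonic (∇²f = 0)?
Yes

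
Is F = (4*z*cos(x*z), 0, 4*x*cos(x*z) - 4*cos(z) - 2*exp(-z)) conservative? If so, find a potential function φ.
Yes, F is conservative. φ = -4*sin(z) + 4*sin(x*z) + 2*exp(-z)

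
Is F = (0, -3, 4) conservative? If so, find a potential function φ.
Yes, F is conservative. φ = -3*y + 4*z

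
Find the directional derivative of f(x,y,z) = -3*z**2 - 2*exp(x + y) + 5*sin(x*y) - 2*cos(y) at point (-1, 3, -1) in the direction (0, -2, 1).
2*sqrt(5)*(5*cos(3) - 2*sin(3) + 3 + 2*exp(2))/5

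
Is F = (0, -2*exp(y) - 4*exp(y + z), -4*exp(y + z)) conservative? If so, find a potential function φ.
Yes, F is conservative. φ = -2*exp(y) - 4*exp(y + z)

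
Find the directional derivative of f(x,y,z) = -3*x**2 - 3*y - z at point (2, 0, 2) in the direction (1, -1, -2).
-7*sqrt(6)/6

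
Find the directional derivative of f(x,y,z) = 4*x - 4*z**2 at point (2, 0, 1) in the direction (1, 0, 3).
-2*sqrt(10)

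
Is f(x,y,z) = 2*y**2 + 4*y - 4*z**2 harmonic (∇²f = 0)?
No, ∇²f = -4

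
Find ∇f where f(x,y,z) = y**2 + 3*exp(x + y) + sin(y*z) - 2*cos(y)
(3*exp(x + y), 2*y + z*cos(y*z) + 3*exp(x + y) + 2*sin(y), y*cos(y*z))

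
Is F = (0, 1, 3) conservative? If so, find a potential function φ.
Yes, F is conservative. φ = y + 3*z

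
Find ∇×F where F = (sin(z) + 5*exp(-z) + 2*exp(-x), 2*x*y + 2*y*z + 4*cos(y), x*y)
(x - 2*y, -y + cos(z) - 5*exp(-z), 2*y)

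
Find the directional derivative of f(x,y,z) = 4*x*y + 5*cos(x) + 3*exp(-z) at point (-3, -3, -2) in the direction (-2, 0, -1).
sqrt(5)*(-10*sin(3) + 3*exp(2) + 24)/5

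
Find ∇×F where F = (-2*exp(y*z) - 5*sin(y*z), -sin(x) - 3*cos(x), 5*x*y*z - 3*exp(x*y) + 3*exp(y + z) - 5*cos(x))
(5*x*z - 3*x*exp(x*y) + 3*exp(y + z), -5*y*z + 3*y*exp(x*y) - 2*y*exp(y*z) - 5*y*cos(y*z) - 5*sin(x), 2*z*exp(y*z) + 5*z*cos(y*z) + 3*sin(x) - cos(x))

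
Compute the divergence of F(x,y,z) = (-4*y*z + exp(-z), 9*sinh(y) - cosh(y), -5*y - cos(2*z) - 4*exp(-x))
2*sin(2*z) - sinh(y) + 9*cosh(y)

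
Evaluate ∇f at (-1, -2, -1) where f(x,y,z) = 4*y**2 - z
(0, -16, -1)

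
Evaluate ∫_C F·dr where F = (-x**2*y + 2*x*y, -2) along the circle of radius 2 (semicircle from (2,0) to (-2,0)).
2*pi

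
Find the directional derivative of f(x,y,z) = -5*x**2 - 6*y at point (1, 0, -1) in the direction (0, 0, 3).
0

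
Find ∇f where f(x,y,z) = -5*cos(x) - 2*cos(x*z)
(2*z*sin(x*z) + 5*sin(x), 0, 2*x*sin(x*z))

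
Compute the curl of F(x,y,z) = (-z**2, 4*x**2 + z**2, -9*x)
(-2*z, 9 - 2*z, 8*x)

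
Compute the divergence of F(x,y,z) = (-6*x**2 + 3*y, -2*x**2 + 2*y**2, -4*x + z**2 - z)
-12*x + 4*y + 2*z - 1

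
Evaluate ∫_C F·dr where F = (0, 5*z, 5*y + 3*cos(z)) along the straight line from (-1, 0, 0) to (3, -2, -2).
20 - 3*sin(2)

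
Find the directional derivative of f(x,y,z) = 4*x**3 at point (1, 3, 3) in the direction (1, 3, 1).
12*sqrt(11)/11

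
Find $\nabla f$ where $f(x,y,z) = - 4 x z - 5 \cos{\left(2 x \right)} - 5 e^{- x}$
(-4*z + 10*sin(2*x) + 5*exp(-x), 0, -4*x)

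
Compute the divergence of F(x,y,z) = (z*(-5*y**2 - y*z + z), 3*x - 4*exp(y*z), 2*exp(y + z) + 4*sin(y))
-4*z*exp(y*z) + 2*exp(y + z)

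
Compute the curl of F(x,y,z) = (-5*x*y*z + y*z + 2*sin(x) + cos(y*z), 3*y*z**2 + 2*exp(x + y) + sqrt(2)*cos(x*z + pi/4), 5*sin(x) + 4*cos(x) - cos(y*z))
(sqrt(2)*x*sin(x*z + pi/4) - 6*y*z + z*sin(y*z), -5*x*y - y*sin(y*z) + y + 4*sin(x) - 5*cos(x), 5*x*z + z*sin(y*z) - sqrt(2)*z*sin(x*z + pi/4) - z + 2*exp(x + y))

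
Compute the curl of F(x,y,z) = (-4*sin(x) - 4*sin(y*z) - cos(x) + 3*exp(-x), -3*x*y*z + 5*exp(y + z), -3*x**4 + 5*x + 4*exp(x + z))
(3*x*y - 5*exp(y + z), 12*x**3 - 4*y*cos(y*z) - 4*exp(x + z) - 5, z*(-3*y + 4*cos(y*z)))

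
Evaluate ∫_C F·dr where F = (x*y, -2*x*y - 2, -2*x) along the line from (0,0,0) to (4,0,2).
-8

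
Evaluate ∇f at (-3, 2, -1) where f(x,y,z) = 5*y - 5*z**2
(0, 5, 10)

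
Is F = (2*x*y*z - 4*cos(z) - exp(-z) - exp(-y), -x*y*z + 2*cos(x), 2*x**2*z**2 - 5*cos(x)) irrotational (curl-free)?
No, ∇×F = (x*y, 2*x*y - 4*x*z**2 - 5*sin(x) + 4*sin(z) + exp(-z), -2*x*z - y*z - 2*sin(x) - exp(-y))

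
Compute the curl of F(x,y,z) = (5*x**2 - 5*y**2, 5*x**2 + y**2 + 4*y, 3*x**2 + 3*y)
(3, -6*x, 10*x + 10*y)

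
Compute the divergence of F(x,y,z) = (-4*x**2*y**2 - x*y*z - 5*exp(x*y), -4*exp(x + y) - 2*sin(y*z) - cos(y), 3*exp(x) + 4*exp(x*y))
-8*x*y**2 - y*z - 5*y*exp(x*y) - 2*z*cos(y*z) - 4*exp(x + y) + sin(y)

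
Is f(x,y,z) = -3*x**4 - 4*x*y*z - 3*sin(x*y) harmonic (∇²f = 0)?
No, ∇²f = 3*x**2*sin(x*y) - 36*x**2 + 3*y**2*sin(x*y)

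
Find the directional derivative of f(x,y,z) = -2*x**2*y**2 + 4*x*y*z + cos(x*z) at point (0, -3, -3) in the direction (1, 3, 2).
18*sqrt(14)/7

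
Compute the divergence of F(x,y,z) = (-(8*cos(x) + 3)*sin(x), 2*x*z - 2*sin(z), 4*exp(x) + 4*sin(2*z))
16*sin(x)**2 - 16*sin(z)**2 - 3*cos(x)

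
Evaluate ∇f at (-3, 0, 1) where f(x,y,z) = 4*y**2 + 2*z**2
(0, 0, 4)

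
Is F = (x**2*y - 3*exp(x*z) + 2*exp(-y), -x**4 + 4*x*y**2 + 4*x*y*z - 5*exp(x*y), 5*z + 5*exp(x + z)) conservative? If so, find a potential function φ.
No, ∇×F = (-4*x*y, -3*x*exp(x*z) - 5*exp(x + z), -4*x**3 - x**2 + 4*y**2 + 4*y*z - 5*y*exp(x*y) + 2*exp(-y)) ≠ 0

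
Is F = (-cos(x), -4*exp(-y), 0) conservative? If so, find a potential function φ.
Yes, F is conservative. φ = -sin(x) + 4*exp(-y)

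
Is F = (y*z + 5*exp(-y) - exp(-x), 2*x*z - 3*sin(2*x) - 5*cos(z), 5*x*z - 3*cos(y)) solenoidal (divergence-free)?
No, ∇·F = 5*x + exp(-x)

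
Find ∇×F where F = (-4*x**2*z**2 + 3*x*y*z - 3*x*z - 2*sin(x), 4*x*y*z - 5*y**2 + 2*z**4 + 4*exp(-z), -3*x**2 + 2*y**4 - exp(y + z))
(-4*x*y + 8*y**3 - 8*z**3 - exp(y + z) + 4*exp(-z), x*(-8*x*z + 3*y + 3), z*(-3*x + 4*y))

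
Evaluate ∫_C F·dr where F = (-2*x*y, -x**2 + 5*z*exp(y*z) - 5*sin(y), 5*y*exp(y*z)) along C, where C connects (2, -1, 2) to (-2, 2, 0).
-7 - 5*cos(1) + 5*cos(2) - 5*exp(-2)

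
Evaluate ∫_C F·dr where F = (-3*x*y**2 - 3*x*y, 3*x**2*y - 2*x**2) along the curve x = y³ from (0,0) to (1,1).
-65/28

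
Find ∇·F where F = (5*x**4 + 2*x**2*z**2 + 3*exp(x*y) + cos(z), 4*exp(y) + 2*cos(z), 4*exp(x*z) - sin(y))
20*x**3 + 4*x*z**2 + 4*x*exp(x*z) + 3*y*exp(x*y) + 4*exp(y)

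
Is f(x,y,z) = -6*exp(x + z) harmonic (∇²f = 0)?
No, ∇²f = -12*exp(x + z)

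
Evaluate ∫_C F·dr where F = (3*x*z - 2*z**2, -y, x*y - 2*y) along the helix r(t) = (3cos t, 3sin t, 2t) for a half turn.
-120 + 27*pi/2 + 24*pi**2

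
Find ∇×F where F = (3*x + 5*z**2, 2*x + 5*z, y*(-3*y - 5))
(-6*y - 10, 10*z, 2)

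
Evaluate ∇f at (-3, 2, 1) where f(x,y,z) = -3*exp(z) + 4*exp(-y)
(0, -4*exp(-2), -3*E)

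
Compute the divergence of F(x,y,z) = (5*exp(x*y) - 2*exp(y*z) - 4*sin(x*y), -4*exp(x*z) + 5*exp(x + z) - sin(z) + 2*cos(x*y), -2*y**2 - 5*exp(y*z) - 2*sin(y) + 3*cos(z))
-2*x*sin(x*y) + 5*y*exp(x*y) - 5*y*exp(y*z) - 4*y*cos(x*y) - 3*sin(z)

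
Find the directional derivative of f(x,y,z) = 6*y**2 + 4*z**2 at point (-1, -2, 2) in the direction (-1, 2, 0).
-48*sqrt(5)/5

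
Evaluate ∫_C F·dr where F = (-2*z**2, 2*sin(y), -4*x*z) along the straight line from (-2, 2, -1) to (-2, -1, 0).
-4 - 2*cos(1) + 2*cos(2)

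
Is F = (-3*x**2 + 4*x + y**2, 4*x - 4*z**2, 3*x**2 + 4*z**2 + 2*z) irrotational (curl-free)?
No, ∇×F = (8*z, -6*x, 4 - 2*y)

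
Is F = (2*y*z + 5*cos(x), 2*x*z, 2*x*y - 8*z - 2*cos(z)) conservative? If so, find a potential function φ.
Yes, F is conservative. φ = 2*x*y*z - 4*z**2 + 5*sin(x) - 2*sin(z)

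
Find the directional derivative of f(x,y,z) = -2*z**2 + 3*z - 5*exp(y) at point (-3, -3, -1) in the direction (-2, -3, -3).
3*sqrt(22)*(5 - 7*exp(3))*exp(-3)/22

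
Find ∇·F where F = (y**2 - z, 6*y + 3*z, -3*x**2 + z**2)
2*z + 6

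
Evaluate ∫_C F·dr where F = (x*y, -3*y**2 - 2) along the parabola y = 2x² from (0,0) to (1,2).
-23/2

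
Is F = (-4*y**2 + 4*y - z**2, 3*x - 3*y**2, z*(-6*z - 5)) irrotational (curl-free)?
No, ∇×F = (0, -2*z, 8*y - 1)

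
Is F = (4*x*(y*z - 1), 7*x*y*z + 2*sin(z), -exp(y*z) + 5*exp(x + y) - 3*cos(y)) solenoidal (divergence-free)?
No, ∇·F = 7*x*z + 4*y*z - y*exp(y*z) - 4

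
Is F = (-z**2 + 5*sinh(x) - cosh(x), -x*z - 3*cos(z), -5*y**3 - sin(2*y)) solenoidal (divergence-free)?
No, ∇·F = -sinh(x) + 5*cosh(x)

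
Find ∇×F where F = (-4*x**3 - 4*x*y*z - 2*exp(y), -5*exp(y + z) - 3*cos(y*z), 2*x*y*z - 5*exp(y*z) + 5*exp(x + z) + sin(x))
(2*x*z - 3*y*sin(y*z) - 5*z*exp(y*z) + 5*exp(y + z), -4*x*y - 2*y*z - 5*exp(x + z) - cos(x), 4*x*z + 2*exp(y))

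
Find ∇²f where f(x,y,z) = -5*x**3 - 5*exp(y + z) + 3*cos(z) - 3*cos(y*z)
-30*x + 3*y**2*cos(y*z) + 3*z**2*cos(y*z) - 10*exp(y + z) - 3*cos(z)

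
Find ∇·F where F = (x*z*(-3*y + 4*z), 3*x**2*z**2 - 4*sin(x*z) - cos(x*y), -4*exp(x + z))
x*sin(x*y) - z*(3*y - 4*z) - 4*exp(x + z)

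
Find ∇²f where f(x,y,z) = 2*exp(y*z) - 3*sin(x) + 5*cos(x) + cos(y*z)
y**2*(2*exp(y*z) - cos(y*z)) + z**2*(2*exp(y*z) - cos(y*z)) + 3*sin(x) - 5*cos(x)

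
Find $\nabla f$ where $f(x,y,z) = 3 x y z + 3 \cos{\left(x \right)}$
(3*y*z - 3*sin(x), 3*x*z, 3*x*y)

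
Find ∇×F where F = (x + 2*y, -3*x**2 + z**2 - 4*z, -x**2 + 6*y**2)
(12*y - 2*z + 4, 2*x, -6*x - 2)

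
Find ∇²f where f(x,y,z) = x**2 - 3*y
2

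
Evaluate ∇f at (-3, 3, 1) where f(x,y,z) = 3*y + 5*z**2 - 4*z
(0, 3, 6)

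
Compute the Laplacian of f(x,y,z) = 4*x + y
0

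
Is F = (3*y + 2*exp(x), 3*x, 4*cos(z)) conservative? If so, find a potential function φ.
Yes, F is conservative. φ = 3*x*y + 2*exp(x) + 4*sin(z)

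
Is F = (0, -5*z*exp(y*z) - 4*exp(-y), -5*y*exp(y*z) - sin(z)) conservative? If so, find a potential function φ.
Yes, F is conservative. φ = -5*exp(y*z) + cos(z) + 4*exp(-y)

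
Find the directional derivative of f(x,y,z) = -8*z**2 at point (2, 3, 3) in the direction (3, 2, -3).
72*sqrt(22)/11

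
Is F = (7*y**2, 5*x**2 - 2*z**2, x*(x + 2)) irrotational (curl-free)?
No, ∇×F = (4*z, -2*x - 2, 10*x - 14*y)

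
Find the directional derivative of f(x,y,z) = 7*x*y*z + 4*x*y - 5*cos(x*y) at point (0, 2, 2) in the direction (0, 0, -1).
0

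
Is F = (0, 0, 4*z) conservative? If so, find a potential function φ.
Yes, F is conservative. φ = 2*z**2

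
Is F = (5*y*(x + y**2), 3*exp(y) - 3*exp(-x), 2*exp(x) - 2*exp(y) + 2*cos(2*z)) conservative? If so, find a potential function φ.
No, ∇×F = (-2*exp(y), -2*exp(x), -5*x - 15*y**2 + 3*exp(-x)) ≠ 0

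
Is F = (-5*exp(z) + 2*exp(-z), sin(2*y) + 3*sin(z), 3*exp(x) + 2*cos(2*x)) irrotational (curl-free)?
No, ∇×F = (-3*cos(z), -3*exp(x) - 5*exp(z) + 4*sin(2*x) - 2*exp(-z), 0)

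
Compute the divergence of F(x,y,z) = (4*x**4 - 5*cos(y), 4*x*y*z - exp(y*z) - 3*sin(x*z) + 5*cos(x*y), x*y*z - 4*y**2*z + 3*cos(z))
16*x**3 + x*y + 4*x*z - 5*x*sin(x*y) - 4*y**2 - z*exp(y*z) - 3*sin(z)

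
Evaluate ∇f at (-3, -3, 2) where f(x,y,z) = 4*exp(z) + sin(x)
(cos(3), 0, 4*exp(2))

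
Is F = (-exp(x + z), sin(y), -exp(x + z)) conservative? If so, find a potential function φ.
Yes, F is conservative. φ = -exp(x + z) - cos(y)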